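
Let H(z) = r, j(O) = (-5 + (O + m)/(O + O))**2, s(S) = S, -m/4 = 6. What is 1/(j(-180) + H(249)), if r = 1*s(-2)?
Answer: 900/15889 ≈ 0.056643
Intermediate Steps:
m = -24 (m = -4*6 = -24)
j(O) = (-5 + (-24 + O)/(2*O))**2 (j(O) = (-5 + (O - 24)/(O + O))**2 = (-5 + (-24 + O)/((2*O)))**2 = (-5 + (-24 + O)*(1/(2*O)))**2 = (-5 + (-24 + O)/(2*O))**2)
r = -2 (r = 1*(-2) = -2)
H(z) = -2
1/(j(-180) + H(249)) = 1/((9/4)*(8 + 3*(-180))**2/(-180)**2 - 2) = 1/((9/4)*(1/32400)*(8 - 540)**2 - 2) = 1/((9/4)*(1/32400)*(-532)**2 - 2) = 1/((9/4)*(1/32400)*283024 - 2) = 1/(17689/900 - 2) = 1/(15889/900) = 900/15889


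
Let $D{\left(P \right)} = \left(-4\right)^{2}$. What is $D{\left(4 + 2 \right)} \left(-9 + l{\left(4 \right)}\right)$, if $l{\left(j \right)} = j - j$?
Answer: $-144$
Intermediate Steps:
$l{\left(j \right)} = 0$
$D{\left(P \right)} = 16$
$D{\left(4 + 2 \right)} \left(-9 + l{\left(4 \right)}\right) = 16 \left(-9 + 0\right) = 16 \left(-9\right) = -144$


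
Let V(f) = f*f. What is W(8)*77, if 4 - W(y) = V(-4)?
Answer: -924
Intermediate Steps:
V(f) = f²
W(y) = -12 (W(y) = 4 - 1*(-4)² = 4 - 1*16 = 4 - 16 = -12)
W(8)*77 = -12*77 = -924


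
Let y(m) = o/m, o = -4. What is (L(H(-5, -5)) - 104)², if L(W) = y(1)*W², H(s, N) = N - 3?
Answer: 129600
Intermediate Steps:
H(s, N) = -3 + N
y(m) = -4/m
L(W) = -4*W² (L(W) = (-4/1)*W² = (-4*1)*W² = -4*W²)
(L(H(-5, -5)) - 104)² = (-4*(-3 - 5)² - 104)² = (-4*(-8)² - 104)² = (-4*64 - 104)² = (-256 - 104)² = (-360)² = 129600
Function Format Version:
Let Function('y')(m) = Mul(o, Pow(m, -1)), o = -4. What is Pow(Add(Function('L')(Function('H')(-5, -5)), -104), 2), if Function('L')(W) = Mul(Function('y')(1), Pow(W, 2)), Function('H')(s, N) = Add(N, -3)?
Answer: 129600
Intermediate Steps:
Function('H')(s, N) = Add(-3, N)
Function('y')(m) = Mul(-4, Pow(m, -1))
Function('L')(W) = Mul(-4, Pow(W, 2)) (Function('L')(W) = Mul(Mul(-4, Pow(1, -1)), Pow(W, 2)) = Mul(Mul(-4, 1), Pow(W, 2)) = Mul(-4, Pow(W, 2)))
Pow(Add(Function('L')(Function('H')(-5, -5)), -104), 2) = Pow(Add(Mul(-4, Pow(Add(-3, -5), 2)), -104), 2) = Pow(Add(Mul(-4, Pow(-8, 2)), -104), 2) = Pow(Add(Mul(-4, 64), -104), 2) = Pow(Add(-256, -104), 2) = Pow(-360, 2) = 129600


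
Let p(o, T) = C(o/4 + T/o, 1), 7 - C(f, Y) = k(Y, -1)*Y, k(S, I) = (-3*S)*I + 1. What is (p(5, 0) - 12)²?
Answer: 81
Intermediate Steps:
k(S, I) = 1 - 3*I*S (k(S, I) = -3*I*S + 1 = 1 - 3*I*S)
C(f, Y) = 7 - Y*(1 + 3*Y) (C(f, Y) = 7 - (1 - 3*(-1)*Y)*Y = 7 - (1 + 3*Y)*Y = 7 - Y*(1 + 3*Y))
p(o, T) = 3 (p(o, T) = 7 - 1*1*(1 + 3*1) = 7 - 1*1*(1 + 3) = 7 - 1*1*4 = 7 - 4 = 3)
(p(5, 0) - 12)² = (3 - 12)² = (-9)² = 81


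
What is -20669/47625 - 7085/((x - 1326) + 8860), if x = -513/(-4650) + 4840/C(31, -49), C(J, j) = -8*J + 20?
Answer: -43530653579093/31611719875875 ≈ -1.3770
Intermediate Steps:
C(J, j) = 20 - 8*J
x = -1865753/88350 (x = -513/(-4650) + 4840/(20 - 8*31) = -513*(-1/4650) + 4840/(20 - 248) = 171/1550 + 4840/(-228) = 171/1550 + 4840*(-1/228) = 171/1550 - 1210/57 = -1865753/88350 ≈ -21.118)
-20669/47625 - 7085/((x - 1326) + 8860) = -20669/47625 - 7085/((-1865753/88350 - 1326) + 8860) = -20669*1/47625 - 7085/(-119017853/88350 + 8860) = -20669/47625 - 7085/663763147/88350 = -20669/47625 - 7085*88350/663763147 = -20669/47625 - 625959750/663763147 = -43530653579093/31611719875875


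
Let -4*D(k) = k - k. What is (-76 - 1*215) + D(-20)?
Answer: -291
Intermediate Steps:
D(k) = 0 (D(k) = -(k - k)/4 = -¼*0 = 0)
(-76 - 1*215) + D(-20) = (-76 - 1*215) + 0 = (-76 - 215) + 0 = -291 + 0 = -291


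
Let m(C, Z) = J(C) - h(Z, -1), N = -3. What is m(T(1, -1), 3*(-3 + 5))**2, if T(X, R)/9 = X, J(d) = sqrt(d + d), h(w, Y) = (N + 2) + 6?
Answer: 43 - 30*sqrt(2) ≈ 0.57359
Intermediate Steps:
h(w, Y) = 5 (h(w, Y) = (-3 + 2) + 6 = -1 + 6 = 5)
J(d) = sqrt(2)*sqrt(d) (J(d) = sqrt(2*d) = sqrt(2)*sqrt(d))
T(X, R) = 9*X
m(C, Z) = -5 + sqrt(2)*sqrt(C) (m(C, Z) = sqrt(2)*sqrt(C) - 1*5 = sqrt(2)*sqrt(C) - 5 = -5 + sqrt(2)*sqrt(C))
m(T(1, -1), 3*(-3 + 5))**2 = (-5 + sqrt(2)*sqrt(9*1))**2 = (-5 + sqrt(2)*sqrt(9))**2 = (-5 + sqrt(2)*3)**2 = (-5 + 3*sqrt(2))**2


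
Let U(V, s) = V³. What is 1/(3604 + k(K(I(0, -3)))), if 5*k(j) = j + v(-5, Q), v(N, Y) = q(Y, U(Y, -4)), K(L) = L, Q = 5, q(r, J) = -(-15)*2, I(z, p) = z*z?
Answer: 1/3610 ≈ 0.00027701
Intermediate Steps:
I(z, p) = z²
q(r, J) = 30 (q(r, J) = -5*(-6) = 30)
v(N, Y) = 30
k(j) = 6 + j/5 (k(j) = (j + 30)/5 = (30 + j)/5 = 6 + j/5)
1/(3604 + k(K(I(0, -3)))) = 1/(3604 + (6 + (⅕)*0²)) = 1/(3604 + (6 + (⅕)*0)) = 1/(3604 + (6 + 0)) = 1/(3604 + 6) = 1/3610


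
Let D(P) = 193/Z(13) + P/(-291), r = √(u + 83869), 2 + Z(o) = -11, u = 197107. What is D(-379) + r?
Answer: -51236/3783 + 4*√17561 ≈ 516.53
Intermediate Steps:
Z(o) = -13 (Z(o) = -2 - 11 = -13)
r = 4*√17561 (r = √(197107 + 83869) = √280976 = 4*√17561 ≈ 530.07)
D(P) = -193/13 - P/291 (D(P) = 193/(-13) + P/(-291) = 193*(-1/13) + P*(-1/291) = -193/13 - P/291)
D(-379) + r = (-193/13 - 1/291*(-379)) + 4*√17561 = (-193/13 + 379/291) + 4*√17561 = -51236/3783 + 4*√17561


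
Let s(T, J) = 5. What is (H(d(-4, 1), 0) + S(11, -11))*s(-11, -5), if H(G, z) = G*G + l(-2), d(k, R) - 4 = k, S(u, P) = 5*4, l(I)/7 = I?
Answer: 30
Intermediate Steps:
l(I) = 7*I
S(u, P) = 20
d(k, R) = 4 + k
H(G, z) = -14 + G**2 (H(G, z) = G*G + 7*(-2) = G**2 - 14 = -14 + G**2)
(H(d(-4, 1), 0) + S(11, -11))*s(-11, -5) = ((-14 + (4 - 4)**2) + 20)*5 = ((-14 + 0**2) + 20)*5 = ((-14 + 0) + 20)*5 = (-14 + 20)*5 = 6*5 = 30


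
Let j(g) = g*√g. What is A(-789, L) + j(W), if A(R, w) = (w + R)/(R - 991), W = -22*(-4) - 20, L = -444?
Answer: 1233/1780 + 136*√17 ≈ 561.44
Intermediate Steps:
W = 68 (W = 88 - 20 = 68)
A(R, w) = (R + w)/(-991 + R)
j(g) = g^(3/2)
A(-789, L) + j(W) = (-789 - 444)/(-991 - 789) + 68^(3/2) = -1233/(-1780) + 136*√17 = -1/1780*(-1233) + 136*√17 = 1233/1780 + 136*√17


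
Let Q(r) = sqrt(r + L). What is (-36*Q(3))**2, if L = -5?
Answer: -2592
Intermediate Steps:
Q(r) = sqrt(-5 + r) (Q(r) = sqrt(r - 5) = sqrt(-5 + r))
(-36*Q(3))**2 = (-36*sqrt(-5 + 3))**2 = (-36*I*sqrt(2))**2 = -2592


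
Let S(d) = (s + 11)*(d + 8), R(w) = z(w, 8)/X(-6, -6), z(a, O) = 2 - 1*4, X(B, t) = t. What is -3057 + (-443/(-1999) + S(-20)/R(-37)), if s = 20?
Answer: -8341384/1999 ≈ -4172.8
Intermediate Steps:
z(a, O) = -2 (z(a, O) = 2 - 4 = -2)
R(w) = 1/3 (R(w) = -2/(-6) = -2*(-1/6) = 1/3)
S(d) = 248 + 31*d (S(d) = (20 + 11)*(d + 8) = 31*(8 + d) = 248 + 31*d)
-3057 + (-443/(-1999) + S(-20)/R(-37)) = -3057 + (-443/(-1999) + (248 + 31*(-20))/(1/3)) = -3057 + (-443*(-1/1999) + (248 - 620)*3) = -3057 + (443/1999 - 372*3) = -3057 + (443/1999 - 1116) = -3057 - 2230441/1999 = -8341384/1999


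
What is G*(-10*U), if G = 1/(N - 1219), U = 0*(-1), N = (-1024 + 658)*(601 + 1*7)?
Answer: 0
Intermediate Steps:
N = -222528 (N = -366*(601 + 7) = -366*608 = -222528)
U = 0
G = -1/223747 (G = 1/(-222528 - 1219) = 1/(-223747) = -1/223747 ≈ -4.4693e-6)
G*(-10*U) = -(-10)*0/223747 = -1/223747*0 = 0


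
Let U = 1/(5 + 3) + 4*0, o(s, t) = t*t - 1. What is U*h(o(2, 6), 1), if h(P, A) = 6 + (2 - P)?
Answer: -27/8 ≈ -3.3750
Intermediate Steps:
o(s, t) = -1 + t² (o(s, t) = t² - 1 = -1 + t²)
h(P, A) = 8 - P
U = ⅛ (U = 1/8 + 0 = ⅛ + 0 = ⅛ ≈ 0.12500)
U*h(o(2, 6), 1) = (8 - (-1 + 6²))/8 = (8 - (-1 + 36))/8 = (8 - 1*35)/8 = (8 - 35)/8 = (⅛)*(-27) = -27/8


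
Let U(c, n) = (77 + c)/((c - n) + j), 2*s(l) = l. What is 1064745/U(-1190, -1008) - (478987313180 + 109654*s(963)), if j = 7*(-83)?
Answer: -25389087228058/53 ≈ -4.7904e+11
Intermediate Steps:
s(l) = l/2
j = -581
U(c, n) = (77 + c)/(-581 + c - n) (U(c, n) = (77 + c)/((c - n) - 581) = (77 + c)/(-581 + c - n))
1064745/U(-1190, -1008) - (478987313180 + 109654*s(963)) = 1064745/(((77 - 1190)/(-581 - 1190 - 1*(-1008)))) - 109654/(1/((½)*963 + 4368170)) = 1064745/((-1113/(-581 - 1190 + 1008))) - 109654/(1/(963/2 + 4368170)) = 1064745/((-1113/(-763))) - 109654/(1/(8737303/2)) = 1064745/((-1/763*(-1113))) - 109654/2/8737303 = 1064745/(159/109) - 109654*8737303/2 = 1064745*(109/159) - 479040111581 = 38685735/53 - 479040111581 = -25389087228058/53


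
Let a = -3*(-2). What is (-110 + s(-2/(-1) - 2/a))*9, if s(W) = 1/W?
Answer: -4923/5 ≈ -984.60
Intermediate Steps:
a = 6
(-110 + s(-2/(-1) - 2/a))*9 = (-110 + 1/(-2/(-1) - 2/6))*9 = (-110 + 1/(-2*(-1) - 2*⅙))*9 = (-110 + 1/(2 - ⅓))*9 = (-110 + 1/(5/3))*9 = (-110 + ⅗)*9 = -547/5*9 = -4923/5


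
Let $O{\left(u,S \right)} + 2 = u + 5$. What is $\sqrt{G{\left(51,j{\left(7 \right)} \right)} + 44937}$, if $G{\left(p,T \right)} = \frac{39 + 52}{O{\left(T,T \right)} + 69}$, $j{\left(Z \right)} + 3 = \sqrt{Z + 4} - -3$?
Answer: $\frac{\sqrt{3235555 + 44937 \sqrt{11}}}{\sqrt{72 + \sqrt{11}}} \approx 211.99$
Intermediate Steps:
$O{\left(u,S \right)} = 3 + u$ ($O{\left(u,S \right)} = -2 + \left(u + 5\right) = -2 + \left(5 + u\right) = 3 + u$)
$j{\left(Z \right)} = \sqrt{4 + Z}$ ($j{\left(Z \right)} = -3 + \left(\sqrt{Z + 4} - -3\right) = -3 + \left(\sqrt{4 + Z} + 3\right) = -3 + \left(3 + \sqrt{4 + Z}\right) = \sqrt{4 + Z}$)
$G{\left(p,T \right)} = \frac{91}{72 + T}$ ($G{\left(p,T \right)} = \frac{39 + 52}{\left(3 + T\right) + 69} = \frac{91}{72 + T}$)
$\sqrt{G{\left(51,j{\left(7 \right)} \right)} + 44937} = \sqrt{\frac{91}{72 + \sqrt{4 + 7}} + 44937} = \sqrt{\frac{91}{72 + \sqrt{11}} + 44937} = \sqrt{44937 + \frac{91}{72 + \sqrt{11}}}$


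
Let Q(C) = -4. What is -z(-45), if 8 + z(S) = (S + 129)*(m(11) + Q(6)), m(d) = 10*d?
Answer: -8896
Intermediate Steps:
z(S) = 13666 + 106*S (z(S) = -8 + (S + 129)*(10*11 - 4) = -8 + (129 + S)*(110 - 4) = -8 + (129 + S)*106 = -8 + (13674 + 106*S) = 13666 + 106*S)
-z(-45) = -(13666 + 106*(-45)) = -(13666 - 4770) = -1*8896 = -8896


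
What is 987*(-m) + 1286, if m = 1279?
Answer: -1261087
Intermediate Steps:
987*(-m) + 1286 = 987*(-1*1279) + 1286 = 987*(-1279) + 1286 = -1262373 + 1286 = -1261087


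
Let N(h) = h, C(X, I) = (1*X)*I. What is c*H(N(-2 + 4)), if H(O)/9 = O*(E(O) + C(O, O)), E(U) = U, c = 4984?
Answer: 538272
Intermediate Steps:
C(X, I) = I*X (C(X, I) = X*I = I*X)
H(O) = 9*O*(O + O**2) (H(O) = 9*(O*(O + O*O)) = 9*(O*(O + O**2)) = 9*O*(O + O**2))
c*H(N(-2 + 4)) = 4984*(9*(-2 + 4)**2*(1 + (-2 + 4))) = 4984*(9*2**2*(1 + 2)) = 4984*(9*4*3) = 4984*108 = 538272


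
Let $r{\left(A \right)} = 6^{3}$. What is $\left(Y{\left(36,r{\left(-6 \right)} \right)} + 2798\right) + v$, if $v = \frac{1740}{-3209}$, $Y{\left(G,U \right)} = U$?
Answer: $\frac{9670186}{3209} \approx 3013.5$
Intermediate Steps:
$r{\left(A \right)} = 216$
$v = - \frac{1740}{3209}$ ($v = 1740 \left(- \frac{1}{3209}\right) = - \frac{1740}{3209} \approx -0.54222$)
$\left(Y{\left(36,r{\left(-6 \right)} \right)} + 2798\right) + v = \left(216 + 2798\right) - \frac{1740}{3209} = 3014 - \frac{1740}{3209} = \frac{9670186}{3209}$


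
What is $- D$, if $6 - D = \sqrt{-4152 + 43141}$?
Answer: $-6 + \sqrt{38989} \approx 191.46$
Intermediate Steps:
$D = 6 - \sqrt{38989}$ ($D = 6 - \sqrt{-4152 + 43141} = 6 - \sqrt{38989} \approx -191.46$)
$- D = - (6 - \sqrt{38989}) = -6 + \sqrt{38989}$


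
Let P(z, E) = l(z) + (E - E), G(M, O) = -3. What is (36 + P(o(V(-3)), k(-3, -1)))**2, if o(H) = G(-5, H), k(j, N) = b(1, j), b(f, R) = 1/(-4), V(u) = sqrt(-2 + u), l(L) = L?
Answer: 1089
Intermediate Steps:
b(f, R) = -1/4 (b(f, R) = 1*(-1/4) = -1/4)
k(j, N) = -1/4
o(H) = -3
P(z, E) = z (P(z, E) = z + (E - E) = z + 0 = z)
(36 + P(o(V(-3)), k(-3, -1)))**2 = (36 - 3)**2 = 33**2 = 1089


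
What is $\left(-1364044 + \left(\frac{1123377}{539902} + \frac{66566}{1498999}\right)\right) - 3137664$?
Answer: $- \frac{3643287097410115229}{809312558098} \approx -4.5017 \cdot 10^{6}$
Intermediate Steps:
$\left(-1364044 + \left(\frac{1123377}{539902} + \frac{66566}{1498999}\right)\right) - 3137664 = \left(-1364044 + \frac{1719880116155}{809312558098}\right) - 3137664 = - \frac{1103936219118112157}{809312558098} - 3137664 = - \frac{3643287097410115229}{809312558098}$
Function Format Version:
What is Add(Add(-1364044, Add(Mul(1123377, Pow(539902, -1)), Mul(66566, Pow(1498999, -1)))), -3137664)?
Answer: Rational(-3643287097410115229, 809312558098) ≈ -4.5017e+6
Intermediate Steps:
Add(Add(-1364044, Add(Mul(1123377, Pow(539902, -1)), Mul(66566, Pow(1498999, -1)))), -3137664) = Add(Add(-1364044, Add(Mul(1123377, Rational(1, 539902)), Mul(66566, Rational(1, 1498999)))), -3137664) = Add(Add(-1364044, Add(Rational(1123377, 539902), Rational(66566, 1498999))), -3137664) = Add(Add(-1364044, Rational(1719880116155, 809312558098)), -3137664) = Add(Rational(-1103936219118112157, 809312558098), -3137664) = Rational(-3643287097410115229, 809312558098)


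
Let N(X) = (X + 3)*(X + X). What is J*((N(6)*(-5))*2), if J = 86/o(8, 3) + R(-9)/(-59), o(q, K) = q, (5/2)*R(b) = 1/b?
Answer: -685038/59 ≈ -11611.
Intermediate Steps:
R(b) = 2/(5*b)
N(X) = 2*X*(3 + X) (N(X) = (3 + X)*(2*X) = 2*X*(3 + X))
J = 114173/10620 (J = 86/8 + ((⅖)/(-9))/(-59) = 86*(⅛) + ((⅖)*(-⅑))*(-1/59) = 43/4 - 2/45*(-1/59) = 43/4 + 2/2655 = 114173/10620 ≈ 10.751)
J*((N(6)*(-5))*2) = 114173*(((2*6*(3 + 6))*(-5))*2)/10620 = 114173*(((2*6*9)*(-5))*2)/10620 = 114173*((108*(-5))*2)/10620 = 114173*(-540*2)/10620 = (114173/10620)*(-1080) = -685038/59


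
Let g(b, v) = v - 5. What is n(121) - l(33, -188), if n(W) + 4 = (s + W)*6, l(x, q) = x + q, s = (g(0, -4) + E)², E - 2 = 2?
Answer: 1027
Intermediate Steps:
E = 4 (E = 2 + 2 = 4)
g(b, v) = -5 + v
s = 25 (s = ((-5 - 4) + 4)² = (-9 + 4)² = (-5)² = 25)
l(x, q) = q + x
n(W) = 146 + 6*W (n(W) = -4 + (25 + W)*6 = -4 + (150 + 6*W) = 146 + 6*W)
n(121) - l(33, -188) = (146 + 6*121) - (-188 + 33) = (146 + 726) - 1*(-155) = 872 + 155 = 1027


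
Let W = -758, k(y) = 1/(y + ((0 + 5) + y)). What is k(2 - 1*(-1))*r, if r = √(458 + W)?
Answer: 10*I*√3/11 ≈ 1.5746*I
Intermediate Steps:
k(y) = 1/(5 + 2*y) (k(y) = 1/(y + (5 + y)) = 1/(5 + 2*y))
r = 10*I*√3 (r = √(458 - 758) = √(-300) = 10*I*√3 ≈ 17.32*I)
k(2 - 1*(-1))*r = (10*I*√3)/(5 + 2*(2 - 1*(-1))) = (10*I*√3)/(5 + 2*(2 + 1)) = (10*I*√3)/(5 + 2*3) = (10*I*√3)/(5 + 6) = (10*I*√3)/11 = 10*I*√3/11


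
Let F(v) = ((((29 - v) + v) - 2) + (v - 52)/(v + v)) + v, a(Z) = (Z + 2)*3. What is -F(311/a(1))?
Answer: -343175/5598 ≈ -61.303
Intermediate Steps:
a(Z) = 6 + 3*Z (a(Z) = (2 + Z)*3 = 6 + 3*Z)
F(v) = 27 + v + (-52 + v)/(2*v) (F(v) = ((29 - 2) + (-52 + v)/((2*v))) + v = (27 + (-52 + v)*(1/(2*v))) + v = (27 + (-52 + v)/(2*v)) + v = 27 + v + (-52 + v)/(2*v))
-F(311/a(1)) = -(55/2 + 311/(6 + 3*1) - 26/(311/(6 + 3*1))) = -(55/2 + 311/(6 + 3) - 26/(311/(6 + 3))) = -(55/2 + 311/9 - 26/(311/9)) = -(55/2 + 311*(⅑) - 26/(311*(⅑))) = -(55/2 + 311/9 - 26/311/9) = -(55/2 + 311/9 - 26*9/311) = -(55/2 + 311/9 - 234/311) = -1*343175/5598 = -343175/5598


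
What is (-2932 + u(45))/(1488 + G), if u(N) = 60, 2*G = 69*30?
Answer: -2872/2523 ≈ -1.1383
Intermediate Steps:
G = 1035 (G = (69*30)/2 = (½)*2070 = 1035)
(-2932 + u(45))/(1488 + G) = (-2932 + 60)/(1488 + 1035) = -2872/2523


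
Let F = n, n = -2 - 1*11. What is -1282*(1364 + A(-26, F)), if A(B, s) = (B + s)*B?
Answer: -3048596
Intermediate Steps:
n = -13 (n = -2 - 11 = -13)
F = -13
A(B, s) = B*(B + s)
-1282*(1364 + A(-26, F)) = -1282*(1364 - 26*(-26 - 13)) = -1282*(1364 - 26*(-39)) = -1282*(1364 + 1014) = -1282*2378 = -3048596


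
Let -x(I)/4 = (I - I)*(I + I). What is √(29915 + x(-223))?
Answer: √29915 ≈ 172.96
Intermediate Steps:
x(I) = 0 (x(I) = -4*(I - I)*(I + I) = -0*2*I = -4*0 = 0)
√(29915 + x(-223)) = √(29915 + 0) = √29915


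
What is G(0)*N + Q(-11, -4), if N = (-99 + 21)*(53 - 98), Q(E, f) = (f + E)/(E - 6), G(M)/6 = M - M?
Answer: 15/17 ≈ 0.88235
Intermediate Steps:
G(M) = 0 (G(M) = 6*(M - M) = 6*0 = 0)
Q(E, f) = (E + f)/(-6 + E)
N = 3510 (N = -78*(-45) = 3510)
G(0)*N + Q(-11, -4) = 0*3510 + (-11 - 4)/(-6 - 11) = 0 - 15/(-17) = 0 - 1/17*(-15) = 0 + 15/17 = 15/17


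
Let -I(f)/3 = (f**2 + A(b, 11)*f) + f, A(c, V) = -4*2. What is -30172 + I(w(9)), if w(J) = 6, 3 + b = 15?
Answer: -30154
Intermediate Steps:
b = 12 (b = -3 + 15 = 12)
A(c, V) = -8
I(f) = -3*f**2 + 21*f (I(f) = -3*((f**2 - 8*f) + f) = -3*(f**2 - 7*f) = -3*f**2 + 21*f)
-30172 + I(w(9)) = -30172 + 3*6*(7 - 1*6) = -30172 + 3*6*(7 - 6) = -30172 + 3*6*1 = -30172 + 18 = -30154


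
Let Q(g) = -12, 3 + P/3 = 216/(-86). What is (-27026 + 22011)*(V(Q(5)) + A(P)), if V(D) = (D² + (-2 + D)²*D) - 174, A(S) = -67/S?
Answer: 8478965815/711 ≈ 1.1925e+7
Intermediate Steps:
P = -711/43 (P = -9 + 3*(216/(-86)) = -9 + 3*(216*(-1/86)) = -9 + 3*(-108/43) = -9 - 324/43 = -711/43 ≈ -16.535)
V(D) = -174 + D² + D*(-2 + D)² (V(D) = (D² + D*(-2 + D)²) - 174 = -174 + D² + D*(-2 + D)²)
(-27026 + 22011)*(V(Q(5)) + A(P)) = (-27026 + 22011)*((-174 + (-12)² - 12*(-2 - 12)²) - 67/(-711/43)) = -5015*((-174 + 144 - 12*(-14)²) - 67*(-43/711)) = -5015*((-174 + 144 - 12*196) + 2881/711) = -5015*((-174 + 144 - 2352) + 2881/711) = -5015*(-2382 + 2881/711) = -5015*(-1690721/711) = 8478965815/711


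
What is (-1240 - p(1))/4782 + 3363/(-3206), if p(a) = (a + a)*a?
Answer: -3343953/2555182 ≈ -1.3087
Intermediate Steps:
p(a) = 2*a² (p(a) = (2*a)*a = 2*a²)
(-1240 - p(1))/4782 + 3363/(-3206) = (-1240 - 2*1²)/4782 + 3363/(-3206) = (-1240 - 2)*(1/4782) + 3363*(-1/3206) = (-1240 - 1*2)*(1/4782) - 3363/3206 = (-1240 - 2)*(1/4782) - 3363/3206 = -1242*1/4782 - 3363/3206 = -207/797 - 3363/3206 = -3343953/2555182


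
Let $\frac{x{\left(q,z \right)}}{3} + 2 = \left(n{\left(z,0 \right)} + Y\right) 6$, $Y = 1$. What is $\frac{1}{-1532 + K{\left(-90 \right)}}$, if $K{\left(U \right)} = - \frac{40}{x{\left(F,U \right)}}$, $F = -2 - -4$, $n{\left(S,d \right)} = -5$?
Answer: $- \frac{39}{59728} \approx -0.00065296$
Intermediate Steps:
$F = 2$ ($F = -2 + 4 = 2$)
$x{\left(q,z \right)} = -78$ ($x{\left(q,z \right)} = -6 + 3 \left(-5 + 1\right) 6 = -6 + 3 \left(\left(-4\right) 6\right) = -6 + 3 \left(-24\right) = -6 - 72 = -78$)
$K{\left(U \right)} = \frac{20}{39}$ ($K{\left(U \right)} = - \frac{40}{-78} = \left(-40\right) \left(- \frac{1}{78}\right) = \frac{20}{39}$)
$\frac{1}{-1532 + K{\left(-90 \right)}} = \frac{1}{-1532 + \frac{20}{39}} = \frac{1}{- \frac{59728}{39}} = - \frac{39}{59728}$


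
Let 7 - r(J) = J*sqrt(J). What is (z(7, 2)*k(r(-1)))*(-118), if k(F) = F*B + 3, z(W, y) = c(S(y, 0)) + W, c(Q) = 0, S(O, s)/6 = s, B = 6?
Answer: -37170 - 4956*I ≈ -37170.0 - 4956.0*I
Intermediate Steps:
S(O, s) = 6*s
r(J) = 7 - J**(3/2) (r(J) = 7 - J*sqrt(J) = 7 - J**(3/2))
z(W, y) = W (z(W, y) = 0 + W = W)
k(F) = 3 + 6*F (k(F) = F*6 + 3 = 6*F + 3 = 3 + 6*F)
(z(7, 2)*k(r(-1)))*(-118) = (7*(3 + 6*(7 - (-1)**(3/2))))*(-118) = (7*(3 + 6*(7 - (-1)*I)))*(-118) = (7*(3 + 6*(7 + I)))*(-118) = (7*(3 + (42 + 6*I)))*(-118) = (7*(45 + 6*I))*(-118) = (315 + 42*I)*(-118) = -37170 - 4956*I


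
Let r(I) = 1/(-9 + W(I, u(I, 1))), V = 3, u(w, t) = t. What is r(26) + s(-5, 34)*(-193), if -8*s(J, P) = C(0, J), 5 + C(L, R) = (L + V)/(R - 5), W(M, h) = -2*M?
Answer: -624049/4880 ≈ -127.88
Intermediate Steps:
C(L, R) = -5 + (3 + L)/(-5 + R) (C(L, R) = -5 + (L + 3)/(R - 5) = -5 + (3 + L)/(-5 + R))
s(J, P) = -(28 - 5*J)/(8*(-5 + J)) (s(J, P) = -(28 + 0 - 5*J)/(8*(-5 + J)) = -(28 - 5*J)/(8*(-5 + J)))
r(I) = 1/(-9 - 2*I)
r(26) + s(-5, 34)*(-193) = -1/(9 + 2*26) + ((-28 + 5*(-5))/(8*(-5 - 5)))*(-193) = -1/(9 + 52) + ((⅛)*(-28 - 25)/(-10))*(-193) = -1/61 + ((⅛)*(-⅒)*(-53))*(-193) = -1*1/61 + (53/80)*(-193) = -1/61 - 10229/80 = -624049/4880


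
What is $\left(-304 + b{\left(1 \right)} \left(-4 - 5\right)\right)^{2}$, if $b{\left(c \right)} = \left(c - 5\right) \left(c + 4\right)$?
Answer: $15376$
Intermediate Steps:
$b{\left(c \right)} = \left(-5 + c\right) \left(4 + c\right)$
$\left(-304 + b{\left(1 \right)} \left(-4 - 5\right)\right)^{2} = \left(-304 + \left(-20 + 1^{2} - 1\right) \left(-4 - 5\right)\right)^{2} = \left(-304 + \left(-20 + 1 - 1\right) \left(-9\right)\right)^{2} = \left(-304 - -180\right)^{2} = \left(-304 + 180\right)^{2} = \left(-124\right)^{2} = 15376$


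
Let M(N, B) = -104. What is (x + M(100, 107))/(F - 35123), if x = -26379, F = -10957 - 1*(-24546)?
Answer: 26483/21534 ≈ 1.2298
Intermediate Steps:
F = 13589 (F = -10957 + 24546 = 13589)
(x + M(100, 107))/(F - 35123) = (-26379 - 104)/(13589 - 35123) = -26483/(-21534) = -26483*(-1/21534) = 26483/21534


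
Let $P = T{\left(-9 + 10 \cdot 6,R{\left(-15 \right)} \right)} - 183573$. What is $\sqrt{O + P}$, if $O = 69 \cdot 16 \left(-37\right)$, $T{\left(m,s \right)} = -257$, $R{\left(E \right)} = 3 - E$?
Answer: $i \sqrt{224678} \approx 474.0 i$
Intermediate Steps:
$O = -40848$ ($O = 1104 \left(-37\right) = -40848$)
$P = -183830$ ($P = -257 - 183573 = -183830$)
$\sqrt{O + P} = \sqrt{-40848 - 183830} = \sqrt{-224678} = i \sqrt{224678}$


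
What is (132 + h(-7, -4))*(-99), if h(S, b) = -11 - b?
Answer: -12375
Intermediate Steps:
(132 + h(-7, -4))*(-99) = (132 + (-11 - 1*(-4)))*(-99) = (132 + (-11 + 4))*(-99) = (132 - 7)*(-99) = 125*(-99) = -12375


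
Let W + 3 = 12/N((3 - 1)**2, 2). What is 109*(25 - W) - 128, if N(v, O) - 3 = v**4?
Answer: 756008/259 ≈ 2918.9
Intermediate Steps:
N(v, O) = 3 + v**4
W = -765/259 (W = -3 + 12/(3 + ((3 - 1)**2)**4) = -3 + 12/(3 + (2**2)**4) = -3 + 12/(3 + 4**4) = -3 + 12/(3 + 256) = -3 + 12/259 = -765/259 ≈ -2.9537)
109*(25 - W) - 128 = 109*(25 - 1*(-765/259)) - 128 = 109*(25 + 765/259) - 128 = 109*(7240/259) - 128 = 789160/259 - 128 = 756008/259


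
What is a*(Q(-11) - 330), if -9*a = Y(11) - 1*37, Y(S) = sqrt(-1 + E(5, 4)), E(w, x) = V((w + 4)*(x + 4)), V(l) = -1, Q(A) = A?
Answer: -12617/9 + 341*I*sqrt(2)/9 ≈ -1401.9 + 53.583*I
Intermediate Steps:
E(w, x) = -1
Y(S) = I*sqrt(2) (Y(S) = sqrt(-1 - 1) = sqrt(-2) = I*sqrt(2))
a = 37/9 - I*sqrt(2)/9 (a = -(I*sqrt(2) - 1*37)/9 = -(I*sqrt(2) - 37)/9 = -(-37 + I*sqrt(2))/9 = 37/9 - I*sqrt(2)/9 ≈ 4.1111 - 0.15713*I)
a*(Q(-11) - 330) = (37/9 - I*sqrt(2)/9)*(-11 - 330) = (37/9 - I*sqrt(2)/9)*(-341) = -12617/9 + 341*I*sqrt(2)/9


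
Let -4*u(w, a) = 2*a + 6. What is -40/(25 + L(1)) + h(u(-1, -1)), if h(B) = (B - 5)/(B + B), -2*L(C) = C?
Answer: 67/49 ≈ 1.3673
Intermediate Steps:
L(C) = -C/2
u(w, a) = -3/2 - a/2 (u(w, a) = -(2*a + 6)/4 = -(6 + 2*a)/4 = -3/2 - a/2)
h(B) = (-5 + B)/(2*B) (h(B) = (-5 + B)/((2*B)) = (-5 + B)*(1/(2*B)) = (-5 + B)/(2*B))
-40/(25 + L(1)) + h(u(-1, -1)) = -40/(25 - 1/2*1) + (-5 + (-3/2 - 1/2*(-1)))/(2*(-3/2 - 1/2*(-1))) = -40/(25 - 1/2) + (-5 + (-3/2 + 1/2))/(2*(-3/2 + 1/2)) = -40/(49/2) + (1/2)*(-5 - 1)/(-1) = (2/49)*(-40) + (1/2)*(-1)*(-6) = -80/49 + 3 = 67/49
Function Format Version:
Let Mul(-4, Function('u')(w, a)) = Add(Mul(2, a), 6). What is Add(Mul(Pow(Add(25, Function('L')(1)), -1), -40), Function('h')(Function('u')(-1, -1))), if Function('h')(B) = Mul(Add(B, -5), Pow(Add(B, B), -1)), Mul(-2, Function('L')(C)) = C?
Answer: Rational(67, 49) ≈ 1.3673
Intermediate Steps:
Function('L')(C) = Mul(Rational(-1, 2), C)
Function('u')(w, a) = Add(Rational(-3, 2), Mul(Rational(-1, 2), a)) (Function('u')(w, a) = Mul(Rational(-1, 4), Add(Mul(2, a), 6)) = Mul(Rational(-1, 4), Add(6, Mul(2, a))) = Add(Rational(-3, 2), Mul(Rational(-1, 2), a)))
Function('h')(B) = Mul(Rational(1, 2), Pow(B, -1), Add(-5, B)) (Function('h')(B) = Mul(Add(-5, B), Pow(Mul(2, B), -1)) = Mul(Add(-5, B), Mul(Rational(1, 2), Pow(B, -1))) = Mul(Rational(1, 2), Pow(B, -1), Add(-5, B)))
Add(Mul(Pow(Add(25, Function('L')(1)), -1), -40), Function('h')(Function('u')(-1, -1))) = Add(Mul(Pow(Add(25, Mul(Rational(-1, 2), 1)), -1), -40), Mul(Rational(1, 2), Pow(Add(Rational(-3, 2), Mul(Rational(-1, 2), -1)), -1), Add(-5, Add(Rational(-3, 2), Mul(Rational(-1, 2), -1))))) = Add(Mul(Pow(Add(25, Rational(-1, 2)), -1), -40), Mul(Rational(1, 2), Pow(Add(Rational(-3, 2), Rational(1, 2)), -1), Add(-5, Add(Rational(-3, 2), Rational(1, 2))))) = Add(Mul(Pow(Rational(49, 2), -1), -40), Mul(Rational(1, 2), Pow(-1, -1), Add(-5, -1))) = Add(Mul(Rational(2, 49), -40), Mul(Rational(1, 2), -1, -6)) = Add(Rational(-80, 49), 3) = Rational(67, 49)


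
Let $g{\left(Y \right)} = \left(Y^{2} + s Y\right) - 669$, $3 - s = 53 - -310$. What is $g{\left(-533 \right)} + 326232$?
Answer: $801532$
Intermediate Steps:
$s = -360$ ($s = 3 - \left(53 - -310\right) = 3 - \left(53 + 310\right) = 3 - 363 = -360$)
$g{\left(Y \right)} = -669 + Y^{2} - 360 Y$ ($g{\left(Y \right)} = \left(Y^{2} - 360 Y\right) - 669 = -669 + Y^{2} - 360 Y$)
$g{\left(-533 \right)} + 326232 = \left(-669 + \left(-533\right)^{2} - -191880\right) + 326232 = \left(-669 + 284089 + 191880\right) + 326232 = 475300 + 326232 = 801532$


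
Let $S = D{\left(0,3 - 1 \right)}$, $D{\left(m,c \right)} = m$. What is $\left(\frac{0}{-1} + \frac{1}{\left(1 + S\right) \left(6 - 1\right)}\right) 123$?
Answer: $\frac{123}{5} \approx 24.6$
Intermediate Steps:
$S = 0$
$\left(\frac{0}{-1} + \frac{1}{\left(1 + S\right) \left(6 - 1\right)}\right) 123 = \left(\frac{0}{-1} + \frac{1}{\left(1 + 0\right) \left(6 - 1\right)}\right) 123 = \left(0 \left(-1\right) + \frac{1}{1 \left(6 - 1\right)}\right) 123 = \left(0 + 1 \cdot \frac{1}{5}\right) 123 = \left(0 + \frac{1}{5}\right) 123 = \frac{1}{5} \cdot 123 = \frac{123}{5}$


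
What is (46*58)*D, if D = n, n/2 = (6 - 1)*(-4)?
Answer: -106720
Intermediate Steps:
n = -40 (n = 2*((6 - 1)*(-4)) = 2*(5*(-4)) = 2*(-20) = -40)
D = -40
(46*58)*D = (46*58)*(-40) = 2668*(-40) = -106720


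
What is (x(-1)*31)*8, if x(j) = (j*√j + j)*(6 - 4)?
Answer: -496 - 496*I ≈ -496.0 - 496.0*I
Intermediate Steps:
x(j) = 2*j + 2*j^(3/2) (x(j) = (j^(3/2) + j)*2 = (j + j^(3/2))*2 = 2*j + 2*j^(3/2))
(x(-1)*31)*8 = ((2*(-1) + 2*(-1)^(3/2))*31)*8 = ((-2 + 2*(-I))*31)*8 = ((-2 - 2*I)*31)*8 = (-62 - 62*I)*8 = -496 - 496*I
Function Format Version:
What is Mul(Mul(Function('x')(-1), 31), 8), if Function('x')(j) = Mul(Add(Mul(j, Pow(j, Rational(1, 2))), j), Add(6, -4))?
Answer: Add(-496, Mul(-496, I)) ≈ Add(-496.00, Mul(-496.00, I))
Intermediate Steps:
Function('x')(j) = Add(Mul(2, j), Mul(2, Pow(j, Rational(3, 2)))) (Function('x')(j) = Mul(Add(Pow(j, Rational(3, 2)), j), 2) = Mul(Add(j, Pow(j, Rational(3, 2))), 2) = Add(Mul(2, j), Mul(2, Pow(j, Rational(3, 2)))))
Mul(Mul(Function('x')(-1), 31), 8) = Mul(Mul(Add(Mul(2, -1), Mul(2, Pow(-1, Rational(3, 2)))), 31), 8) = Mul(Mul(Add(-2, Mul(2, Mul(-1, I))), 31), 8) = Mul(Mul(Add(-2, Mul(-2, I)), 31), 8) = Mul(Add(-62, Mul(-62, I)), 8) = Add(-496, Mul(-496, I))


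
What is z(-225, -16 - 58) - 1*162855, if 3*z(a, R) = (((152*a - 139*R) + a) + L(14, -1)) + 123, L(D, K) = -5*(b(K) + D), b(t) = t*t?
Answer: -512656/3 ≈ -1.7089e+5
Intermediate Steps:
b(t) = t²
L(D, K) = -5*D - 5*K² (L(D, K) = -5*(K² + D) = -5*(D + K²) = -5*D - 5*K²)
z(a, R) = 16 + 51*a - 139*R/3 (z(a, R) = ((((152*a - 139*R) + a) + (-5*14 - 5*(-1)²)) + 123)/3 = ((((-139*R + 152*a) + a) + (-70 - 5*1)) + 123)/3 = (((-139*R + 153*a) + (-70 - 5)) + 123)/3 = (((-139*R + 153*a) - 75) + 123)/3 = ((-75 - 139*R + 153*a) + 123)/3 = (48 - 139*R + 153*a)/3 = 16 + 51*a - 139*R/3)
z(-225, -16 - 58) - 1*162855 = (16 + 51*(-225) - 139*(-16 - 58)/3) - 1*162855 = (16 - 11475 - 139/3*(-74)) - 162855 = (16 - 11475 + 10286/3) - 162855 = -24091/3 - 162855 = -512656/3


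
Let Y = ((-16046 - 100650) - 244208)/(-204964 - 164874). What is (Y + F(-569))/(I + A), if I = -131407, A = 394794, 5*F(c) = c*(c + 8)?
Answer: 59028711331/243526303265 ≈ 0.24239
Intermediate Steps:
F(c) = c*(8 + c)/5 (F(c) = (c*(c + 8))/5 = (c*(8 + c))/5 = c*(8 + c)/5)
Y = 180452/184919 (Y = (-116696 - 244208)/(-369838) = -360904*(-1/369838) = 180452/184919 ≈ 0.97584)
(Y + F(-569))/(I + A) = (180452/184919 + (⅕)*(-569)*(8 - 569))/(-131407 + 394794) = (180452/184919 + (⅕)*(-569)*(-561))/263387 = (180452/184919 + 319209/5)*(1/263387) = (59028711331/924595)*(1/263387) = 59028711331/243526303265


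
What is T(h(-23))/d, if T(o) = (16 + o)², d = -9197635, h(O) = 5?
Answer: -441/9197635 ≈ -4.7947e-5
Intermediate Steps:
T(h(-23))/d = (16 + 5)²/(-9197635) = 21²*(-1/9197635) = 441*(-1/9197635) = -441/9197635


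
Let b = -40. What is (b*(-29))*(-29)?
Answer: -33640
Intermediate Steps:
(b*(-29))*(-29) = -40*(-29)*(-29) = 1160*(-29) = -33640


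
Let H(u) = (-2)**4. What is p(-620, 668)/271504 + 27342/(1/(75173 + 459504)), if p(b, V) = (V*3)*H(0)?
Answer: 248072161785450/16969 ≈ 1.4619e+10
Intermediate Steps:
H(u) = 16
p(b, V) = 48*V (p(b, V) = (V*3)*16 = (3*V)*16 = 48*V)
p(-620, 668)/271504 + 27342/(1/(75173 + 459504)) = (48*668)/271504 + 27342/(1/(75173 + 459504)) = 32064*(1/271504) + 27342/(1/534677) = 2004/16969 + 27342/(1/534677) = 2004/16969 + 27342*534677 = 2004/16969 + 14619138534 = 248072161785450/16969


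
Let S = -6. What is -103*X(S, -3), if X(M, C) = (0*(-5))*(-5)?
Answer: 0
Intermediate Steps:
X(M, C) = 0 (X(M, C) = 0*(-5) = 0)
-103*X(S, -3) = -103*0 = 0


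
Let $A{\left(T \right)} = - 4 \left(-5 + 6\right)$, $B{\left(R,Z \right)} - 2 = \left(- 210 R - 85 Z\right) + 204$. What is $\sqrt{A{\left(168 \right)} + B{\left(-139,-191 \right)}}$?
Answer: $\sqrt{45627} \approx 213.6$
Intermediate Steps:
$B{\left(R,Z \right)} = 206 - 210 R - 85 Z$ ($B{\left(R,Z \right)} = 2 - \left(-204 + 85 Z + 210 R\right) = 206 - 210 R - 85 Z$)
$A{\left(T \right)} = -4$ ($A{\left(T \right)} = \left(-4\right) 1 = -4$)
$\sqrt{A{\left(168 \right)} + B{\left(-139,-191 \right)}} = \sqrt{-4 - -45631} = \sqrt{-4 + \left(206 + 29190 + 16235\right)} = \sqrt{-4 + 45631} = \sqrt{45627}$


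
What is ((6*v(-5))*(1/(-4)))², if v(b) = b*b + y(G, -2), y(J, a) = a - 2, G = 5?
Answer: 3969/4 ≈ 992.25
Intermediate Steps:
y(J, a) = -2 + a
v(b) = -4 + b² (v(b) = b*b + (-2 - 2) = b² - 4 = -4 + b²)
((6*v(-5))*(1/(-4)))² = ((6*(-4 + (-5)²))*(1/(-4)))² = ((6*(-4 + 25))*(1*(-¼)))² = ((6*21)*(-¼))² = (126*(-¼))² = (-63/2)² = 3969/4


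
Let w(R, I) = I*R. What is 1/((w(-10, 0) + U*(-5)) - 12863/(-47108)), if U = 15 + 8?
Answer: -47108/5404557 ≈ -0.0087163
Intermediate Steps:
U = 23
1/((w(-10, 0) + U*(-5)) - 12863/(-47108)) = 1/((0*(-10) + 23*(-5)) - 12863/(-47108)) = 1/((0 - 115) - 12863*(-1)/47108) = 1/(-115 - 1*(-12863/47108)) = 1/(-115 + 12863/47108) = 1/(-5404557/47108) = -47108/5404557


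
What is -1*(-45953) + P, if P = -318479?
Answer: -272526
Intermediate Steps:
-1*(-45953) + P = -1*(-45953) - 318479 = 45953 - 318479 = -272526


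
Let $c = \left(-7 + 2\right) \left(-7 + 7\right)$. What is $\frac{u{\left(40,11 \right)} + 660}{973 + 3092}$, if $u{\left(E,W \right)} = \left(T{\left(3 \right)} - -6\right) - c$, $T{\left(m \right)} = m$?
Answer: $\frac{223}{1355} \approx 0.16458$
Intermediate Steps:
$c = 0$ ($c = \left(-5\right) 0 = 0$)
$u{\left(E,W \right)} = 9$ ($u{\left(E,W \right)} = \left(3 - -6\right) - 0 = \left(3 + 6\right) + 0 = 9 + 0 = 9$)
$\frac{u{\left(40,11 \right)} + 660}{973 + 3092} = \frac{9 + 660}{973 + 3092} = \frac{669}{4065} = 669 \cdot \frac{1}{4065} = \frac{223}{1355}$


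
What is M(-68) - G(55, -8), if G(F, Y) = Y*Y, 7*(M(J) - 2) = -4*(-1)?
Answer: -430/7 ≈ -61.429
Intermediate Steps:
M(J) = 18/7 (M(J) = 2 + (-4*(-1))/7 = 2 + (⅐)*4 = 2 + 4/7 = 18/7)
G(F, Y) = Y²
M(-68) - G(55, -8) = 18/7 - 1*(-8)² = 18/7 - 1*64 = 18/7 - 64 = -430/7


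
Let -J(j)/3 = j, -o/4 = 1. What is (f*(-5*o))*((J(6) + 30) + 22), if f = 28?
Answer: 19040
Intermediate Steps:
o = -4 (o = -4*1 = -4)
J(j) = -3*j
(f*(-5*o))*((J(6) + 30) + 22) = (28*(-5*(-4)))*((-3*6 + 30) + 22) = (28*20)*((-18 + 30) + 22) = 560*(12 + 22) = 560*34 = 19040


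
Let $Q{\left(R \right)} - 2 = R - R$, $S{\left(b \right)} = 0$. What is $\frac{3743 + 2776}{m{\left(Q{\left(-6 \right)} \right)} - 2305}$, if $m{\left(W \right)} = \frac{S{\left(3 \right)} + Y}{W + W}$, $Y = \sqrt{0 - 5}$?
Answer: $- \frac{16028048}{5667227} - \frac{8692 i \sqrt{5}}{28336135} \approx -2.8282 - 0.00068591 i$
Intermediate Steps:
$Y = i \sqrt{5}$ ($Y = \sqrt{-5} = i \sqrt{5} \approx 2.2361 i$)
$Q{\left(R \right)} = 2$ ($Q{\left(R \right)} = 2 + \left(R - R\right) = 2 + 0 = 2$)
$m{\left(W \right)} = \frac{i \sqrt{5}}{2 W}$ ($m{\left(W \right)} = \frac{0 + i \sqrt{5}}{W + W} = \frac{i \sqrt{5}}{2 W}$)
$\frac{3743 + 2776}{m{\left(Q{\left(-6 \right)} \right)} - 2305} = \frac{3743 + 2776}{\frac{i \sqrt{5}}{2 \cdot 2} - 2305} = \frac{6519}{\frac{1}{2} i \sqrt{5} \cdot \frac{1}{2} - 2305} = \frac{6519}{\frac{i \sqrt{5}}{4} - 2305} = \frac{6519}{-2305 + \frac{i \sqrt{5}}{4}}$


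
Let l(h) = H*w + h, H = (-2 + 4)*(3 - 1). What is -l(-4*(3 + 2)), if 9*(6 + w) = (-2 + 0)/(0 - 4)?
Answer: 394/9 ≈ 43.778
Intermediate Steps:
w = -107/18 (w = -6 + ((-2 + 0)/(0 - 4))/9 = -6 + (-2/(-4))/9 = -6 + (-2*(-¼))/9 = -6 + (⅑)*(½) = -6 + 1/18 = -107/18 ≈ -5.9444)
H = 4 (H = 2*2 = 4)
l(h) = -214/9 + h (l(h) = 4*(-107/18) + h = -214/9 + h)
-l(-4*(3 + 2)) = -(-214/9 - 4*(3 + 2)) = -(-214/9 - 4*5) = -(-214/9 - 20) = -1*(-394/9) = 394/9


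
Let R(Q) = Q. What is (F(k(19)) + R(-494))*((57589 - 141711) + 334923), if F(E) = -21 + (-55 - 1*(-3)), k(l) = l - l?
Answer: -142204167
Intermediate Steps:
k(l) = 0
F(E) = -73 (F(E) = -21 + (-55 + 3) = -21 - 52 = -73)
(F(k(19)) + R(-494))*((57589 - 141711) + 334923) = (-73 - 494)*((57589 - 141711) + 334923) = -567*(-84122 + 334923) = -567*250801 = -142204167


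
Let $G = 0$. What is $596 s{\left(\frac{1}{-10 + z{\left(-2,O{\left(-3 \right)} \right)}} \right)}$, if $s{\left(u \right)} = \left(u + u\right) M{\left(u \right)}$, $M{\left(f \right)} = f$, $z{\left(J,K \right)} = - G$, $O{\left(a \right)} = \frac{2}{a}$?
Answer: $\frac{298}{25} \approx 11.92$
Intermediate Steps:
$z{\left(J,K \right)} = 0$ ($z{\left(J,K \right)} = \left(-1\right) 0 = 0$)
$s{\left(u \right)} = 2 u^{2}$ ($s{\left(u \right)} = \left(u + u\right) u = 2 u u = 2 u^{2}$)
$596 s{\left(\frac{1}{-10 + z{\left(-2,O{\left(-3 \right)} \right)}} \right)} = 596 \cdot 2 \left(\frac{1}{-10 + 0}\right)^{2} = 596 \cdot 2 \left(\frac{1}{-10}\right)^{2} = 596 \cdot 2 \left(- \frac{1}{10}\right)^{2} = 596 \cdot 2 \cdot \frac{1}{100} = 596 \cdot \frac{1}{50} = \frac{298}{25}$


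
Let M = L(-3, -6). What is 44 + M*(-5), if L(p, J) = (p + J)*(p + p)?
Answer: -226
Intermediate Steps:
L(p, J) = 2*p*(J + p) (L(p, J) = (J + p)*(2*p) = 2*p*(J + p))
M = 54 (M = 2*(-3)*(-6 - 3) = 2*(-3)*(-9) = 54)
44 + M*(-5) = 44 + 54*(-5) = 44 - 270 = -226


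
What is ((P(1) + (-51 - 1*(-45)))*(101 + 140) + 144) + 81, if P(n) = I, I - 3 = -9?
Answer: -2667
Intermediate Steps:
I = -6 (I = 3 - 9 = -6)
P(n) = -6
((P(1) + (-51 - 1*(-45)))*(101 + 140) + 144) + 81 = ((-6 + (-51 - 1*(-45)))*(101 + 140) + 144) + 81 = ((-6 + (-51 + 45))*241 + 144) + 81 = ((-6 - 6)*241 + 144) + 81 = (-12*241 + 144) + 81 = (-2892 + 144) + 81 = -2748 + 81 = -2667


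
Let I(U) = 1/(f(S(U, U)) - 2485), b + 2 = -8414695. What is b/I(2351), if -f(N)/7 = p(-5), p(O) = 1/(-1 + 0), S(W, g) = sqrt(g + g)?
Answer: 20851619166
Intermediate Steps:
S(W, g) = sqrt(2)*sqrt(g) (S(W, g) = sqrt(2*g) = sqrt(2)*sqrt(g))
p(O) = -1 (p(O) = 1/(-1) = -1)
b = -8414697 (b = -2 - 8414695 = -8414697)
f(N) = 7 (f(N) = -7*(-1) = 7)
I(U) = -1/2478 (I(U) = 1/(7 - 2485) = 1/(-2478) = -1/2478)
b/I(2351) = -8414697/(-1/2478) = -8414697*(-2478) = 20851619166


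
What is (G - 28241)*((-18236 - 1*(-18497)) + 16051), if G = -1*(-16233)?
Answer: -195874496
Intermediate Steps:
G = 16233
(G - 28241)*((-18236 - 1*(-18497)) + 16051) = (16233 - 28241)*((-18236 - 1*(-18497)) + 16051) = -12008*((-18236 + 18497) + 16051) = -12008*(261 + 16051) = -12008*16312 = -195874496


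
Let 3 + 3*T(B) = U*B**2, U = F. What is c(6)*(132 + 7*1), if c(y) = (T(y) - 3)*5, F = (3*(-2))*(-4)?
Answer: 197380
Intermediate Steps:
F = 24 (F = -6*(-4) = 24)
U = 24
T(B) = -1 + 8*B**2 (T(B) = -1 + (24*B**2)/3 = -1 + 8*B**2)
c(y) = -20 + 40*y**2 (c(y) = ((-1 + 8*y**2) - 3)*5 = (-4 + 8*y**2)*5 = -20 + 40*y**2)
c(6)*(132 + 7*1) = (-20 + 40*6**2)*(132 + 7*1) = (-20 + 40*36)*(132 + 7) = (-20 + 1440)*139 = 1420*139 = 197380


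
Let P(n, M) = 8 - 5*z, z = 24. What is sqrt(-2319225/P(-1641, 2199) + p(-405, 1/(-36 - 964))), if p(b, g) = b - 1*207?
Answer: sqrt(15754767)/28 ≈ 141.76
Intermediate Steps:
p(b, g) = -207 + b (p(b, g) = b - 207 = -207 + b)
P(n, M) = -112 (P(n, M) = 8 - 5*24 = 8 - 120 = -112)
sqrt(-2319225/P(-1641, 2199) + p(-405, 1/(-36 - 964))) = sqrt(-2319225/(-112) + (-207 - 405)) = sqrt(-2319225*(-1/112) - 612) = sqrt(2319225/112 - 612) = sqrt(2250681/112) = sqrt(15754767)/28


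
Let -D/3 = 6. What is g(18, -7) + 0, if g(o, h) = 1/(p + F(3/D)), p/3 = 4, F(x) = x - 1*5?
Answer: 6/41 ≈ 0.14634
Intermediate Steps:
D = -18 (D = -3*6 = -18)
F(x) = -5 + x (F(x) = x - 5 = -5 + x)
p = 12 (p = 3*4 = 12)
g(o, h) = 6/41 (g(o, h) = 1/(12 + (-5 + 3/(-18))) = 1/(12 + (-5 + 3*(-1/18))) = 1/(12 + (-5 - ⅙)) = 1/(12 - 31/6) = 1/(41/6) = 6/41)
g(18, -7) + 0 = 6/41 + 0 = 6/41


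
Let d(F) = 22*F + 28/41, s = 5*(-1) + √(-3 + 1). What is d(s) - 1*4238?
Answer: -178240/41 + 22*I*√2 ≈ -4347.3 + 31.113*I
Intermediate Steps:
s = -5 + I*√2 (s = -5 + √(-2) = -5 + I*√2 ≈ -5.0 + 1.4142*I)
d(F) = 28/41 + 22*F (d(F) = 22*F + 28*(1/41) = 22*F + 28/41 = 28/41 + 22*F)
d(s) - 1*4238 = (28/41 + 22*(-5 + I*√2)) - 1*4238 = (28/41 + (-110 + 22*I*√2)) - 4238 = (-4482/41 + 22*I*√2) - 4238 = -178240/41 + 22*I*√2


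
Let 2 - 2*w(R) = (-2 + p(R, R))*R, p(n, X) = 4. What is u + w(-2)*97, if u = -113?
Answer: 178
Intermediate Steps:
w(R) = 1 - R (w(R) = 1 - (-2 + 4)*R/2 = 1 - R)
u + w(-2)*97 = -113 + (1 - 1*(-2))*97 = -113 + (1 + 2)*97 = -113 + 3*97 = -113 + 291 = 178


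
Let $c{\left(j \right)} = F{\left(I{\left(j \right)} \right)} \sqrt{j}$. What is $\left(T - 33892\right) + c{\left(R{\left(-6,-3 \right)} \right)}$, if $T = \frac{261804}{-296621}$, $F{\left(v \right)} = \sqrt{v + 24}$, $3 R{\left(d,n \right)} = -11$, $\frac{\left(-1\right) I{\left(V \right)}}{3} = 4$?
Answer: $- \frac{10053340736}{296621} + 2 i \sqrt{11} \approx -33893.0 + 6.6332 i$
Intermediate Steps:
$I{\left(V \right)} = -12$ ($I{\left(V \right)} = \left(-3\right) 4 = -12$)
$R{\left(d,n \right)} = - \frac{11}{3}$ ($R{\left(d,n \right)} = \frac{1}{3} \left(-11\right) = - \frac{11}{3}$)
$F{\left(v \right)} = \sqrt{24 + v}$
$c{\left(j \right)} = 2 \sqrt{3} \sqrt{j}$ ($c{\left(j \right)} = \sqrt{24 - 12} \sqrt{j} = \sqrt{12} \sqrt{j} = 2 \sqrt{3} \sqrt{j}$)
$T = - \frac{261804}{296621}$ ($T = 261804 \left(- \frac{1}{296621}\right) = - \frac{261804}{296621} \approx -0.88262$)
$\left(T - 33892\right) + c{\left(R{\left(-6,-3 \right)} \right)} = \left(- \frac{261804}{296621} - 33892\right) + 2 \sqrt{3} \sqrt{- \frac{11}{3}} = - \frac{10053340736}{296621} + 2 \sqrt{3} \frac{i \sqrt{33}}{3} = - \frac{10053340736}{296621} + 2 i \sqrt{11}$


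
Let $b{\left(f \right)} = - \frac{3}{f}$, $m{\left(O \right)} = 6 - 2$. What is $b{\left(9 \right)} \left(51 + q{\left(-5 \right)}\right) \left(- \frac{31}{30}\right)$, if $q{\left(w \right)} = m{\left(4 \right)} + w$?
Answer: $\frac{155}{9} \approx 17.222$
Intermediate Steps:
$m{\left(O \right)} = 4$ ($m{\left(O \right)} = 6 - 2 = 4$)
$q{\left(w \right)} = 4 + w$
$b{\left(9 \right)} \left(51 + q{\left(-5 \right)}\right) \left(- \frac{31}{30}\right) = - \frac{3}{9} \left(51 + \left(4 - 5\right)\right) \left(- \frac{31}{30}\right) = \left(-3\right) \frac{1}{9} \left(51 - 1\right) \left(\left(-31\right) \frac{1}{30}\right) = \left(- \frac{1}{3}\right) 50 \left(- \frac{31}{30}\right) = \left(- \frac{50}{3}\right) \left(- \frac{31}{30}\right) = \frac{155}{9}$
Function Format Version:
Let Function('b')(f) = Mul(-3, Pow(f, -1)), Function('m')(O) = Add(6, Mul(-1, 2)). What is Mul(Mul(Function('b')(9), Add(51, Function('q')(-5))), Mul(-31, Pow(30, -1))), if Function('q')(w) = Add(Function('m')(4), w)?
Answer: Rational(155, 9) ≈ 17.222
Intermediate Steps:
Function('m')(O) = 4 (Function('m')(O) = Add(6, -2) = 4)
Function('q')(w) = Add(4, w)
Mul(Mul(Function('b')(9), Add(51, Function('q')(-5))), Mul(-31, Pow(30, -1))) = Mul(Mul(Mul(-3, Pow(9, -1)), Add(51, Add(4, -5))), Mul(-31, Pow(30, -1))) = Mul(Mul(Mul(-3, Rational(1, 9)), Add(51, -1)), Mul(-31, Rational(1, 30))) = Mul(Mul(Rational(-1, 3), 50), Rational(-31, 30)) = Mul(Rational(-50, 3), Rational(-31, 30)) = Rational(155, 9)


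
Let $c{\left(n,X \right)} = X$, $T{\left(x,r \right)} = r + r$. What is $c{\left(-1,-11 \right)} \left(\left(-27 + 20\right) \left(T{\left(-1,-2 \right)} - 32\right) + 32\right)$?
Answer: $-3124$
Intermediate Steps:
$T{\left(x,r \right)} = 2 r$
$c{\left(-1,-11 \right)} \left(\left(-27 + 20\right) \left(T{\left(-1,-2 \right)} - 32\right) + 32\right) = - 11 \left(\left(-27 + 20\right) \left(2 \left(-2\right) - 32\right) + 32\right) = - 11 \left(- 7 \left(-4 - 32\right) + 32\right) = - 11 \left(\left(-7\right) \left(-36\right) + 32\right) = - 11 \left(252 + 32\right) = \left(-11\right) 284 = -3124$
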